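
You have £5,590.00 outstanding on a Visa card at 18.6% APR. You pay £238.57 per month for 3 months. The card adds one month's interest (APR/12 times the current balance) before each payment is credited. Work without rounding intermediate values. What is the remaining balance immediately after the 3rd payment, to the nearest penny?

Monthly rate r = 18.6%/12 = 1.55% = 0.0155.
Each month: B ← B·(1+r) − £238.57.
Month 1: interest £86.65; balance after payment £5,438.08.
Month 2: interest £84.29; balance after payment £5,283.80.
Month 3: interest £81.90; balance after payment £5,127.12.

£5,127.12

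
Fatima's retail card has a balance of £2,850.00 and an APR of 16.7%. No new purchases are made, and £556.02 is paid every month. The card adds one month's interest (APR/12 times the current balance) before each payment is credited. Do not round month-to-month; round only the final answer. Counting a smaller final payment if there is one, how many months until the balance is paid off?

Monthly rate r = 16.7%/12 = 1.39167% = 0.0139167.
Recurrence: B ← B·(1+r) − £556.02.
Month 1: interest £39.66; balance after payment £2,333.64.
Month 2: interest £32.48; balance after payment £1,810.10.
Month 3: interest £25.19; balance after payment £1,279.27.
Month 4: interest £17.80; balance after payment £741.05.
Month 5: interest £10.31; balance after payment £195.35.
Month 6: interest £2.72; balance after payment £0.00.

6 payments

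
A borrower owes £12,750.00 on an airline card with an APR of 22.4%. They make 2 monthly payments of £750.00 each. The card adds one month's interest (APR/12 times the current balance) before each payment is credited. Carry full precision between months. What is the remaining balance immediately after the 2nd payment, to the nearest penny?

£11,716.44

Monthly rate r = 22.4%/12 = 1.86667% = 0.0186667.
Each month: B ← B·(1+r) − £750.00.
Month 1: interest £238.00; balance after payment £12,238.00.
Month 2: interest £228.44; balance after payment £11,716.44.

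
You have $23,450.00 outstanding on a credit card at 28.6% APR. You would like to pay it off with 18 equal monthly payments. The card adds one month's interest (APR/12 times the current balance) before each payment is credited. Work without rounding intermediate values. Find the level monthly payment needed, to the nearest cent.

Monthly rate r = 28.6%/12 = 2.38333% = 0.0238333.
Level-payment amortization: P = B₀·r / (1 − (1+r)^(−n)) = 23450.00·0.0238333 / (1 − 1.02383^(−18)).
Denominator 1 − (1+r)^(−18) = 0.345554884.
P = 558.892 / 0.345554884 ≈ 1617.37.

$1,617.37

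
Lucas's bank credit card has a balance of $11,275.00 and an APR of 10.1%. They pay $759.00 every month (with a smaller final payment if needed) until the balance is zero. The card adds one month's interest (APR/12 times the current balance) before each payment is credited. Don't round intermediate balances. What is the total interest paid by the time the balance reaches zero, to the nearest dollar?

$821

Monthly rate r = 10.1%/12 = 0.841667% = 0.00841667.
Payoff takes n = ⌈−ln(1 − rB₀/P)/ln(1+r)⌉ = ⌈15.936⌉ = 16 payments; the last is $710.54.
Total paid = 15·$759.00 + $710.54 = $12,095.54.
Total interest = total paid − principal = $12,095.54 − $11,275.00 = $820.54.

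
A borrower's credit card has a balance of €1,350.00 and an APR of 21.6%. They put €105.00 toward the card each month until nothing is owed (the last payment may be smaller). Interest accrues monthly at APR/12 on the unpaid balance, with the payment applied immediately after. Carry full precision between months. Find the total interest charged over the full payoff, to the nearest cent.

Monthly rate r = 21.6%/12 = 1.8% = 0.018.
Payoff takes n = ⌈−ln(1 − rB₀/P)/ln(1+r)⌉ = ⌈14.755⌉ = 15 payments; the last is €79.41.
Total paid = 14·€105.00 + €79.41 = €1,549.41.
Total interest = total paid − principal = €1,549.41 − €1,350.00 = €199.41.

€199.41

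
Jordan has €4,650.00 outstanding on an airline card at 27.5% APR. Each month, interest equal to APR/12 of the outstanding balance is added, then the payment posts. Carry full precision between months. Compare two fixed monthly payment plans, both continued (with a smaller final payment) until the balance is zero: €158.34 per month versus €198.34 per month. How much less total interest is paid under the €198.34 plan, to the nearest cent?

Monthly rate r = 27.5%/12 = 2.29167% = 0.0229167.
At €158.34/mo: n = ⌈−ln(1 − rB₀/P)/ln(1+r)⌉ = 50 payments (last €53.13); total interest = total paid − €4,650.00 = €3,161.79.
At €198.34/mo: 35 payments (last €2.15); total interest €2,095.71.
Interest saved = €3,161.79 − €2,095.71 = €1,066.08.

€1,066.08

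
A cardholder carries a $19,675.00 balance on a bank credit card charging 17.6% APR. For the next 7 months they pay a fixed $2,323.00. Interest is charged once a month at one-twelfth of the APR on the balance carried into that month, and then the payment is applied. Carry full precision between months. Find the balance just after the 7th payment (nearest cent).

Monthly rate r = 17.6%/12 = 1.46667% = 0.0146667.
Each month: B ← B·(1+r) − $2,323.00.
Month 1: interest $288.57; balance after payment $17,640.57.
Month 2: interest $258.73; balance after payment $15,576.29.
Month 3: interest $228.45; balance after payment $13,481.75.
Month 4: interest $197.73; balance after payment $11,356.48.
Month 5: interest $166.56; balance after payment $9,200.04.
Month 6: interest $134.93; balance after payment $7,011.98.
Month 7: interest $102.84; balance after payment $4,791.82.

$4,791.82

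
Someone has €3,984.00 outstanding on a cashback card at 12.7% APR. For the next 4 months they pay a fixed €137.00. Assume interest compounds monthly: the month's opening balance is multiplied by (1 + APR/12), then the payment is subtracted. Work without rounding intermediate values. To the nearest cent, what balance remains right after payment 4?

Monthly rate r = 12.7%/12 = 1.05833% = 0.0105833.
Each month: B ← B·(1+r) − €137.00.
Month 1: interest €42.16; balance after payment €3,889.16.
Month 2: interest €41.16; balance after payment €3,793.32.
Month 3: interest €40.15; balance after payment €3,696.47.
Month 4: interest €39.12; balance after payment €3,598.59.

€3,598.59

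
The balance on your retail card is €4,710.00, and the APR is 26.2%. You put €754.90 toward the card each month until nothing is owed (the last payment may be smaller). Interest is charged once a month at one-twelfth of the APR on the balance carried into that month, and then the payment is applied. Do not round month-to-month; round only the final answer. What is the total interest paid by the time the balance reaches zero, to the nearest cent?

€409.75

Monthly rate r = 26.2%/12 = 2.18333% = 0.0218333.
Payoff takes n = ⌈−ln(1 − rB₀/P)/ln(1+r)⌉ = ⌈6.780⌉ = 7 payments; the last is €590.35.
Total paid = 6·€754.90 + €590.35 = €5,119.75.
Total interest = total paid − principal = €5,119.75 − €4,710.00 = €409.75.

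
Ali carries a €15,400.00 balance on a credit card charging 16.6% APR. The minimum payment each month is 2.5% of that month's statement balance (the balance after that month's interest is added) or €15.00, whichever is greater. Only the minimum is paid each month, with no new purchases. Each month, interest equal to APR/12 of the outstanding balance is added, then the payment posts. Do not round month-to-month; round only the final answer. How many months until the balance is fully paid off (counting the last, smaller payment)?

Monthly rate r = 16.6%/12 = 1.38333% = 0.0138333.
While 2.5% of the post-interest balance exceeds €15.00, each month B ← (B·(1+r))·(1 − 0.025), i.e. B shrinks by the factor (1+r)·0.975 = 0.98849.
This holds for months 1–282. Entering month 283 the balance is €588.02; 2.5% of the post-interest balance is now below €15.00, so the flat €15.00 minimum applies from here.
From month 283 a fixed €15.00 at rate r clears €588.02 in 57 more payments. Total: 282 + 57 = 339 months.

339 months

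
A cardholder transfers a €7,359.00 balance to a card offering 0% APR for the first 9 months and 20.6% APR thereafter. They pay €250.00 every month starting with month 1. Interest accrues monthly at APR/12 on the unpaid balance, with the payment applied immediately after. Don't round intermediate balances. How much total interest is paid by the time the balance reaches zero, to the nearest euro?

€1,237

Promo months 1–9 at r₀ = 0%/12 = 0; months 10+ at r₁ = 20.6%/12 = 0.0171667.
After month 9 (no interest yet): B = €7,359.00 − 9·€250.00 = €5,109.00.
Then at r₁ with €250.00/mo: n₂ = −ln(1 − r₁·B/P)/ln(1+r₁) ≈ 25.38 → 26 more payments.
Total paid = 34·€250.00 + €96.23 = €8,596.23; interest = €8,596.23 − €7,359.00 = €1,237.23.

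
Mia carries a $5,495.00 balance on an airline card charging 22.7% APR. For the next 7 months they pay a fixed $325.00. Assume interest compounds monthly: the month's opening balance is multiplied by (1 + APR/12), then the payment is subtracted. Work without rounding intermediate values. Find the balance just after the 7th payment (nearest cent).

$3,856.99

Monthly rate r = 22.7%/12 = 1.89167% = 0.0189167.
Each month: B ← B·(1+r) − $325.00.
Month 1: interest $103.95; balance after payment $5,273.95.
Month 2: interest $99.77; balance after payment $5,048.71.
Month 3: interest $95.50; balance after payment $4,819.22.
Month 4: interest $91.16; balance after payment $4,585.38.
Month 5: interest $86.74; balance after payment $4,347.12.
Month 6: interest $82.23; balance after payment $4,104.35.
Month 7: interest $77.64; balance after payment $3,856.99.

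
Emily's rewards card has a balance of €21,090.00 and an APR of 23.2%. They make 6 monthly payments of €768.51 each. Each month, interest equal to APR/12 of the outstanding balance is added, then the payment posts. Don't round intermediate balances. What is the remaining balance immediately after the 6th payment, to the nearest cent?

Monthly rate r = 23.2%/12 = 1.93333% = 0.0193333.
Each month: B ← B·(1+r) − €768.51.
Month 1: interest €407.74; balance after payment €20,729.23.
Month 2: interest €400.77; balance after payment €20,361.49.
Month 3: interest €393.66; balance after payment €19,986.63.
Month 4: interest €386.41; balance after payment €19,604.53.
Month 5: interest €379.02; balance after payment €19,215.04.
Month 6: interest €371.49; balance after payment €18,818.02.

€18,818.02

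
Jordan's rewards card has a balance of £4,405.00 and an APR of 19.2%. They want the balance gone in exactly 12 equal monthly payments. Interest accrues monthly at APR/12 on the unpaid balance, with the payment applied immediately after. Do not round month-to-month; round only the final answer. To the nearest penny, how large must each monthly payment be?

£406.37

Monthly rate r = 19.2%/12 = 1.6% = 0.016.
Level-payment amortization: P = B₀·r / (1 − (1+r)^(−n)) = 4405.00·0.016 / (1 − 1.016^(−12)).
Denominator 1 − (1+r)^(−12) = 0.173437868.
P = 70.48 / 0.173437868 ≈ 406.37.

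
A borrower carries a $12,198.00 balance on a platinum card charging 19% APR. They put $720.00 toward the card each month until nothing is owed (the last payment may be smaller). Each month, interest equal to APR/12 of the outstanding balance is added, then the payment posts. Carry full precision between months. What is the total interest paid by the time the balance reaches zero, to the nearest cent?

$2,116.47

Monthly rate r = 19%/12 = 1.58333% = 0.0158333.
Payoff takes n = ⌈−ln(1 − rB₀/P)/ln(1+r)⌉ = ⌈19.880⌉ = 20 payments; the last is $634.47.
Total paid = 19·$720.00 + $634.47 = $14,314.47.
Total interest = total paid − principal = $14,314.47 − $12,198.00 = $2,116.47.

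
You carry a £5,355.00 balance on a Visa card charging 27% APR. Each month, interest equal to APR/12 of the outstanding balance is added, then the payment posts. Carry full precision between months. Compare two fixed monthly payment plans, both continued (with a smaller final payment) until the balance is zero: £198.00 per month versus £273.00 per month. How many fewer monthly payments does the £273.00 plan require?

16 fewer payments

Monthly rate r = 27%/12 = 2.25% = 0.0225.
At £198.00/mo: n = ⌈−ln(1 − rB₀/P)/ln(1+r)⌉ = 43 payments (last £29.66); total interest = total paid − £5,355.00 = £2,990.66.
At £273.00/mo: 27 payments (last £45.93); total interest £1,788.93.
Payments saved = 43 − 27 = 16.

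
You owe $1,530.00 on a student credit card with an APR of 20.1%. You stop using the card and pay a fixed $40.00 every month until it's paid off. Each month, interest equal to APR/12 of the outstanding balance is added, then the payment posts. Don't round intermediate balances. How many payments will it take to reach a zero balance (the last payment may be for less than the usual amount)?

Monthly rate r = 20.1%/12 = 1.675% = 0.01675.
Recurrence: B ← B·(1+r) − $40.00.
Month 1: interest $25.63; balance after payment $1,515.63.
Month 2: interest $25.39; balance after payment $1,501.01.
Closed form: n = −ln(1 − rB₀/P)/ln(1+r) = −ln(0.35931)/ln(1.01675) ≈ 61.619, so the balance reaches zero during payment 62.

62 payments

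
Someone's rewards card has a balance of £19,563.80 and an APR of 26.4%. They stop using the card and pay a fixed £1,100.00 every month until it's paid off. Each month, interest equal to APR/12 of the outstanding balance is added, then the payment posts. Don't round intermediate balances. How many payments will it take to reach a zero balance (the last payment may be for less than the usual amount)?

23 payments

Monthly rate r = 26.4%/12 = 2.2% = 0.022.
Recurrence: B ← B·(1+r) − £1,100.00.
Month 1: interest £430.40; balance after payment £18,894.20.
Month 2: interest £415.67; balance after payment £18,209.88.
Closed form: n = −ln(1 − rB₀/P)/ln(1+r) = −ln(0.60872)/ln(1.022) ≈ 22.810, so the balance reaches zero during payment 23.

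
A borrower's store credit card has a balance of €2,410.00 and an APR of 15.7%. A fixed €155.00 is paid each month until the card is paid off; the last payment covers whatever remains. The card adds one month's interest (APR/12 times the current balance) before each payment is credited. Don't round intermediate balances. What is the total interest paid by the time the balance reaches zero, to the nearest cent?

€302.28

Monthly rate r = 15.7%/12 = 1.30833% = 0.0130833.
Payoff takes n = ⌈−ln(1 − rB₀/P)/ln(1+r)⌉ = ⌈17.497⌉ = 18 payments; the last is €77.28.
Total paid = 17·€155.00 + €77.28 = €2,712.28.
Total interest = total paid − principal = €2,712.28 − €2,410.00 = €302.28.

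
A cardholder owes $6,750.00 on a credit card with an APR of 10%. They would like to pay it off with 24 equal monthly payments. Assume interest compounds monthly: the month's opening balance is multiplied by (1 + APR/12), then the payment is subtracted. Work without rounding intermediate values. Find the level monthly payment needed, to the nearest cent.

$311.48

Monthly rate r = 10%/12 = 0.833333% = 0.00833333.
Level-payment amortization: P = B₀·r / (1 − (1+r)^(−n)) = 6750.00·0.00833333 / (1 − 1.00833^(−24)).
Denominator 1 − (1+r)^(−24) = 0.180590457.
P = 56.25 / 0.180590457 ≈ 311.48.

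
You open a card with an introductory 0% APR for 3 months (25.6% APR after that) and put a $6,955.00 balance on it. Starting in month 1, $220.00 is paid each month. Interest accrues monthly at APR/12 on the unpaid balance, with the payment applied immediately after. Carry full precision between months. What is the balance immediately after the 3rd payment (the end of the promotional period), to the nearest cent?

Promo months 1–3 at r₀ = 0%/12 = 0; months 4+ at r₁ = 25.6%/12 = 0.0213333.
After month 3 (no interest yet): B = $6,955.00 − 3·$220.00 = $6,295.00.

$6,295.00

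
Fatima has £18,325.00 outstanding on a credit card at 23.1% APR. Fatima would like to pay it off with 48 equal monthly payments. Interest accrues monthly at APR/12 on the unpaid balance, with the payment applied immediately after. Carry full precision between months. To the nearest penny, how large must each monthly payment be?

Monthly rate r = 23.1%/12 = 1.925% = 0.01925.
Level-payment amortization: P = B₀·r / (1 − (1+r)^(−n)) = 18325.00·0.01925 / (1 − 1.01925^(−48)).
Denominator 1 − (1+r)^(−48) = 0.599571082.
P = 352.756 / 0.599571082 ≈ 588.35.

£588.35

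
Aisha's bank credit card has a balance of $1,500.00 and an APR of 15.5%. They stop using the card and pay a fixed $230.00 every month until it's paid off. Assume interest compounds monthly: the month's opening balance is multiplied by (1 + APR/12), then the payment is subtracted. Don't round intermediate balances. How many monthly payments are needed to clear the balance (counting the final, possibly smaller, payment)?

Monthly rate r = 15.5%/12 = 1.29167% = 0.0129167.
Recurrence: B ← B·(1+r) − $230.00.
Month 1: interest $19.38; balance after payment $1,289.38.
Month 2: interest $16.65; balance after payment $1,076.03.
Closed form: n = −ln(1 − rB₀/P)/ln(1+r) = −ln(0.91576)/ln(1.01292) ≈ 6.857, so the balance reaches zero during payment 7.

7 payments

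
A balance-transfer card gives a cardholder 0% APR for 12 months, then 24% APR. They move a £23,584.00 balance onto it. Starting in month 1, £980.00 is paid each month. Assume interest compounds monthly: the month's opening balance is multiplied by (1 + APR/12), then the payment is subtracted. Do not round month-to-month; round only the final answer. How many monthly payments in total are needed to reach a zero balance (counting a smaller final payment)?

26 months

Promo months 1–12 at r₀ = 0%/12 = 0; months 13+ at r₁ = 24%/12 = 0.02.
After month 12 (no interest yet): B = £23,584.00 − 12·£980.00 = £11,824.00.
Then at r₁ with £980.00/mo: n₂ = −ln(1 − r₁·B/P)/ln(1+r₁) ≈ 13.95 → 14 more payments.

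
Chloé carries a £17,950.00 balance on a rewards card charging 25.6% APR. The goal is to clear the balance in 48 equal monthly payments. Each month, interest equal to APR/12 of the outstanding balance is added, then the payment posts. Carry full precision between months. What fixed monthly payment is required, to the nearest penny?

Monthly rate r = 25.6%/12 = 2.13333% = 0.0213333.
Level-payment amortization: P = B₀·r / (1 − (1+r)^(−n)) = 17950.00·0.0213333 / (1 − 1.02133^(−48)).
Denominator 1 − (1+r)^(−48) = 0.636955635.
P = 382.933 / 0.636955635 ≈ 601.19.

£601.19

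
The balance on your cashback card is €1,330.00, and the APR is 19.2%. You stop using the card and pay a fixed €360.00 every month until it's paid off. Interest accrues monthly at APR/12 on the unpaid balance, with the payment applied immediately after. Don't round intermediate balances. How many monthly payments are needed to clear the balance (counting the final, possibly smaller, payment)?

4 payments

Monthly rate r = 19.2%/12 = 1.6% = 0.016.
Recurrence: B ← B·(1+r) − €360.00.
Month 1: interest €21.28; balance after payment €991.28.
Month 2: interest €15.86; balance after payment €647.14.
Month 3: interest €10.35; balance after payment €297.49.
Month 4: interest €4.76; balance after payment €0.00.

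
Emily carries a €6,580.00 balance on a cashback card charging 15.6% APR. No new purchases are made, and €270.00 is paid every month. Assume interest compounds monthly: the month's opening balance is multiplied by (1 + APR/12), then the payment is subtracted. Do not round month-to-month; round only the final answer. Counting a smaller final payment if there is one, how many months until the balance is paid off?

30 months

Monthly rate r = 15.6%/12 = 1.3% = 0.013.
Recurrence: B ← B·(1+r) − €270.00.
Month 1: interest €85.54; balance after payment €6,395.54.
Month 2: interest €83.14; balance after payment €6,208.68.
Closed form: n = −ln(1 − rB₀/P)/ln(1+r) = −ln(0.68319)/ln(1.013) ≈ 29.497, so the balance reaches zero during payment 30.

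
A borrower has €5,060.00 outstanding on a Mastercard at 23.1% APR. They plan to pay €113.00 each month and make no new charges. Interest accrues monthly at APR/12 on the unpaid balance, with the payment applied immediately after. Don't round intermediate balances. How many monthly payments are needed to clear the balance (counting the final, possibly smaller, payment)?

104 months

Monthly rate r = 23.1%/12 = 1.925% = 0.01925.
Recurrence: B ← B·(1+r) − €113.00.
Month 1: interest €97.41; balance after payment €5,044.40.
Month 2: interest €97.10; balance after payment €5,028.51.
Closed form: n = −ln(1 − rB₀/P)/ln(1+r) = −ln(0.13801)/ln(1.01925) ≈ 103.867, so the balance reaches zero during payment 104.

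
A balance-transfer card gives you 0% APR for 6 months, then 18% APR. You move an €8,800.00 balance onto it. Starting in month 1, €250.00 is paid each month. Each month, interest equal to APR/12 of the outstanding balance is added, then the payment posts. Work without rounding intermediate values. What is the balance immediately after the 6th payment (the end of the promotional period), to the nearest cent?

Promo months 1–6 at r₀ = 0%/12 = 0; months 7+ at r₁ = 18%/12 = 0.015.
After month 6 (no interest yet): B = €8,800.00 − 6·€250.00 = €7,300.00.

€7,300.00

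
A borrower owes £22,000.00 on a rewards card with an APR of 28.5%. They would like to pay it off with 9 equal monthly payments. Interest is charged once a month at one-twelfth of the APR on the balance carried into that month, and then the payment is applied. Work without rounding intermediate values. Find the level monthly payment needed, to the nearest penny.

£2,743.80

Monthly rate r = 28.5%/12 = 2.375% = 0.02375.
Level-payment amortization: P = B₀·r / (1 − (1+r)^(−n)) = 22000.00·0.02375 / (1 − 1.02375^(−9)).
Denominator 1 − (1+r)^(−9) = 0.190429327.
P = 522.5 / 0.190429327 ≈ 2743.80.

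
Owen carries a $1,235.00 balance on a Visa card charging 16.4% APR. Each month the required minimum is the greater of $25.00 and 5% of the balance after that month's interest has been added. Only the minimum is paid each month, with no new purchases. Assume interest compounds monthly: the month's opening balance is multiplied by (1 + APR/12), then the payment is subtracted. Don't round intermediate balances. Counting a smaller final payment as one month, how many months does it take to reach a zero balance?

Monthly rate r = 16.4%/12 = 1.36667% = 0.0136667.
While 5% of the post-interest balance exceeds $25.00, each month B ← (B·(1+r))·(1 − 0.05), i.e. B shrinks by the factor (1+r)·0.95 = 0.96298.
This holds for months 1–25. Entering month 26 the balance is $480.99; 5% of the post-interest balance is now below $25.00, so the flat $25.00 minimum applies from here.
From month 26 a fixed $25.00 at rate r clears $480.99 in 23 more payments. Total: 25 + 23 = 48 months.

48 months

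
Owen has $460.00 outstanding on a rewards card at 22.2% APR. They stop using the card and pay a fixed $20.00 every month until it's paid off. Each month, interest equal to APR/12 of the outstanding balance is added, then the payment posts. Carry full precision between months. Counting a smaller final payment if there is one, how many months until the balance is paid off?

31 months

Monthly rate r = 22.2%/12 = 1.85% = 0.0185.
Recurrence: B ← B·(1+r) − $20.00.
Month 1: interest $8.51; balance after payment $448.51.
Month 2: interest $8.30; balance after payment $436.81.
Closed form: n = −ln(1 − rB₀/P)/ln(1+r) = −ln(0.5745)/ln(1.0185) ≈ 30.236, so the balance reaches zero during payment 31.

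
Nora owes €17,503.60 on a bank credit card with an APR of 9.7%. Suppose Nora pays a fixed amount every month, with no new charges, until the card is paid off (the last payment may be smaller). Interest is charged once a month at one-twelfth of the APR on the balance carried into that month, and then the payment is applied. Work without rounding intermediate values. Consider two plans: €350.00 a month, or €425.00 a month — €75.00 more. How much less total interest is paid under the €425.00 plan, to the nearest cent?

Monthly rate r = 9.7%/12 = 0.808333% = 0.00808333.
At €350.00/mo: n = ⌈−ln(1 − rB₀/P)/ln(1+r)⌉ = 65 payments (last €116.83); total interest = total paid − €17,503.60 = €5,013.23.
At €425.00/mo: 51 payments (last €121.28); total interest €3,867.68.
Interest saved = €5,013.23 − €3,867.68 = €1,145.55.

€1,145.55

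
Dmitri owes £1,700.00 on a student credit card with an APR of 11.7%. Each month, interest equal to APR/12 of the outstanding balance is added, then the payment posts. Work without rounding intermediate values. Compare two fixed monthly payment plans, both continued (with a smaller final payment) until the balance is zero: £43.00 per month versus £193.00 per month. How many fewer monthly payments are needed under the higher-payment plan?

Monthly rate r = 11.7%/12 = 0.975% = 0.00975.
At £43.00/mo: n = ⌈−ln(1 − rB₀/P)/ln(1+r)⌉ = 51 payments (last £7.79); total interest = total paid − £1,700.00 = £457.79.
At £193.00/mo: 10 payments (last £49.30); total interest £86.30.
Payments saved = 51 − 10 = 41.

41 fewer payments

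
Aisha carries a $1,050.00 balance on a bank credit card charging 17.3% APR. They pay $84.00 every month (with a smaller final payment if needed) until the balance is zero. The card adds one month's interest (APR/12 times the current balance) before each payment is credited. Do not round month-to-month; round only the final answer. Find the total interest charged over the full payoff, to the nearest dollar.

$116

Monthly rate r = 17.3%/12 = 1.44167% = 0.0144167.
Payoff takes n = ⌈−ln(1 − rB₀/P)/ln(1+r)⌉ = ⌈13.882⌉ = 14 payments; the last is $74.16.
Total paid = 13·$84.00 + $74.16 = $1,166.16.
Total interest = total paid − principal = $1,166.16 − $1,050.00 = $116.16.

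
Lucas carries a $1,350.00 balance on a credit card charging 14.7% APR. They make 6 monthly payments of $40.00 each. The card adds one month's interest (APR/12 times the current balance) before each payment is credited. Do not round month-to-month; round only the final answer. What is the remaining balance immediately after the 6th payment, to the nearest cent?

Monthly rate r = 14.7%/12 = 1.225% = 0.01225.
Each month: B ← B·(1+r) − $40.00.
Month 1: interest $16.54; balance after payment $1,326.54.
Month 2: interest $16.25; balance after payment $1,302.79.
Month 3: interest $15.96; balance after payment $1,278.75.
Month 4: interest $15.66; balance after payment $1,254.41.
Month 5: interest $15.37; balance after payment $1,229.78.
Month 6: interest $15.06; balance after payment $1,204.84.

$1,204.84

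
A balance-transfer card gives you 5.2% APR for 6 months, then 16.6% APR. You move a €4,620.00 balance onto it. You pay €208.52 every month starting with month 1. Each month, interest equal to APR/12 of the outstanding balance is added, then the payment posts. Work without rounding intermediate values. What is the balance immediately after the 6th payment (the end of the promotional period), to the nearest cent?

€3,476.68

Promo months 1–6 at r₀ = 5.2%/12 = 0.00433333; months 7+ at r₁ = 16.6%/12 = 0.0138333.
After month 6: iterate B ← B·(1+r₀) − €208.52 for 6 months → €3,476.68.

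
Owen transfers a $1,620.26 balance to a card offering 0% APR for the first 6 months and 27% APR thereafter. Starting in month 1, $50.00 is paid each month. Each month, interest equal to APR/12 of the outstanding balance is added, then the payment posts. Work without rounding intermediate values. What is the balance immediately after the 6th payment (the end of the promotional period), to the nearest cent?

Promo months 1–6 at r₀ = 0%/12 = 0; months 7+ at r₁ = 27%/12 = 0.0225.
After month 6 (no interest yet): B = $1,620.26 − 6·$50.00 = $1,320.26.

$1,320.26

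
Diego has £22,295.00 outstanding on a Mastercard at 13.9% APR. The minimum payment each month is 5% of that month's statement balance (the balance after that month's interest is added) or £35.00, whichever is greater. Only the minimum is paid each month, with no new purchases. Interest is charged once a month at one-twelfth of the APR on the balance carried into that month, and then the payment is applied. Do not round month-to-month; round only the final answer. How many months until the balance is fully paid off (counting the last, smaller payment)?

110 months

Monthly rate r = 13.9%/12 = 1.15833% = 0.0115833.
While 5% of the post-interest balance exceeds £35.00, each month B ← (B·(1+r))·(1 − 0.05), i.e. B shrinks by the factor (1+r)·0.95 = 0.961.
This holds for months 1–88. Entering month 89 the balance is £673.03; 5% of the post-interest balance is now below £35.00, so the flat £35.00 minimum applies from here.
From month 89 a fixed £35.00 at rate r clears £673.03 in 22 more payments. Total: 88 + 22 = 110 months.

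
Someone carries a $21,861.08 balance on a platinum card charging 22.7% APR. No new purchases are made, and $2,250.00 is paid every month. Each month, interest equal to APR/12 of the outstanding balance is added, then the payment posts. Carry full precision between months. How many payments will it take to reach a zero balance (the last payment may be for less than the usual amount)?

Monthly rate r = 22.7%/12 = 1.89167% = 0.0189167.
Recurrence: B ← B·(1+r) − $2,250.00.
Month 1: interest $413.54; balance after payment $20,024.62.
Month 2: interest $378.80; balance after payment $18,153.42.
Closed form: n = −ln(1 − rB₀/P)/ln(1+r) = −ln(0.8162)/ln(1.01892) ≈ 10.837, so the balance reaches zero during payment 11.

11 payments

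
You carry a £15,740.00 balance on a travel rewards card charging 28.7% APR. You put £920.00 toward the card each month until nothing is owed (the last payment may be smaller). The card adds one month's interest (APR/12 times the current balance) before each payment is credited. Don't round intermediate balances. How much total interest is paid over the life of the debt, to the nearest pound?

£4,746

Monthly rate r = 28.7%/12 = 2.39167% = 0.0239167.
Payoff takes n = ⌈−ln(1 − rB₀/P)/ln(1+r)⌉ = ⌈22.266⌉ = 23 payments; the last is £246.41.
Total paid = 22·£920.00 + £246.41 = £20,486.41.
Total interest = total paid − principal = £20,486.41 − £15,740.00 = £4,746.41.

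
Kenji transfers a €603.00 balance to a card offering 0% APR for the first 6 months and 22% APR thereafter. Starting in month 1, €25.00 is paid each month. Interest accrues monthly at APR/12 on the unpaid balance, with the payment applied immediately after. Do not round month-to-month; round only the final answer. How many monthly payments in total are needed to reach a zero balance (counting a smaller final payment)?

Promo months 1–6 at r₀ = 0%/12 = 0; months 7+ at r₁ = 22%/12 = 0.0183333.
After month 6 (no interest yet): B = €603.00 − 6·€25.00 = €453.00.
Then at r₁ with €25.00/mo: n₂ = −ln(1 − r₁·B/P)/ln(1+r₁) ≈ 22.22 → 23 more payments.

29 payments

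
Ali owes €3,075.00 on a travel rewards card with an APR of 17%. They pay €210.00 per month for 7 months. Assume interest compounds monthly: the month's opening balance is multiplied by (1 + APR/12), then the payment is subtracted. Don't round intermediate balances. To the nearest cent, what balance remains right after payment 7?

Monthly rate r = 17%/12 = 1.41667% = 0.0141667.
Each month: B ← B·(1+r) − €210.00.
Month 1: interest €43.56; balance after payment €2,908.56.
Month 2: interest €41.20; balance after payment €2,739.77.
Month 3: interest €38.81; balance after payment €2,568.58.
Month 4: interest €36.39; balance after payment €2,394.97.
Month 5: interest €33.93; balance after payment €2,218.90.
Month 6: interest €31.43; balance after payment €2,040.33.
Month 7: interest €28.90; balance after payment €1,859.24.

€1,859.24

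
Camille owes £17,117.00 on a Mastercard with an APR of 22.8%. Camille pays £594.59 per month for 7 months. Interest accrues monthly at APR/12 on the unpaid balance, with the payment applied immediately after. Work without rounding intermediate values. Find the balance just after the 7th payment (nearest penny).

£15,120.48

Monthly rate r = 22.8%/12 = 1.9% = 0.019.
Each month: B ← B·(1+r) − £594.59.
Month 1: interest £325.22; balance after payment £16,847.63.
Month 2: interest £320.11; balance after payment £16,573.15.
Month 3: interest £314.89; balance after payment £16,293.45.
Month 4: interest £309.58; balance after payment £16,008.43.
Month 5: interest £304.16; balance after payment £15,718.00.
Month 6: interest £298.64; balance after payment £15,422.06.
Month 7: interest £293.02; balance after payment £15,120.48.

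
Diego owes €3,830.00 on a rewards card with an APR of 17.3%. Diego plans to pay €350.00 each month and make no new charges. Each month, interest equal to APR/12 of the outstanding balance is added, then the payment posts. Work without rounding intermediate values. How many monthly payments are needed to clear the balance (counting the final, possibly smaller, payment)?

Monthly rate r = 17.3%/12 = 1.44167% = 0.0144167.
Recurrence: B ← B·(1+r) − €350.00.
Month 1: interest €55.22; balance after payment €3,535.22.
Month 2: interest €50.97; balance after payment €3,236.18.
Closed form: n = −ln(1 − rB₀/P)/ln(1+r) = −ln(0.84224)/ln(1.01442) ≈ 11.995, so the balance reaches zero during payment 12.

12 payments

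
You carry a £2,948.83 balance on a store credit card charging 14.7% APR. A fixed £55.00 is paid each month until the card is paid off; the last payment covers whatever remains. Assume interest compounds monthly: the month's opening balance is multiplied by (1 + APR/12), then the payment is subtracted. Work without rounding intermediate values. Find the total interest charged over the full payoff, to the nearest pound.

£1,882

Monthly rate r = 14.7%/12 = 1.225% = 0.01225.
Payoff takes n = ⌈−ln(1 − rB₀/P)/ln(1+r)⌉ = ⌈87.831⌉ = 88 payments; the last is £45.77.
Total paid = 87·£55.00 + £45.77 = £4,830.77.
Total interest = total paid − principal = £4,830.77 − £2,948.83 = £1,881.94.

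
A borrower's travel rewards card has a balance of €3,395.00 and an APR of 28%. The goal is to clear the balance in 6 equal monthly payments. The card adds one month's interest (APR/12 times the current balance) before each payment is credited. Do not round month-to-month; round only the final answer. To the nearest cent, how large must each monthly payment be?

€612.93

Monthly rate r = 28%/12 = 2.33333% = 0.0233333.
Level-payment amortization: P = B₀·r / (1 − (1+r)^(−n)) = 3395.00·0.0233333 / (1 − 1.02333^(−6)).
Denominator 1 − (1+r)^(−6) = 0.129242396.
P = 79.2167 / 0.129242396 ≈ 612.93.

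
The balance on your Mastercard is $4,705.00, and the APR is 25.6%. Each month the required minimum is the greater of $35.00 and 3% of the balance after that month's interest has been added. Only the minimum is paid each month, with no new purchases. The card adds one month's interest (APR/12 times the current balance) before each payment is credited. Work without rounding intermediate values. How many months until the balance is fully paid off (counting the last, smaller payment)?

208 months

Monthly rate r = 25.6%/12 = 2.13333% = 0.0213333.
While 3% of the post-interest balance exceeds $35.00, each month B ← (B·(1+r))·(1 − 0.03), i.e. B shrinks by the factor (1+r)·0.97 = 0.99069.
This holds for months 1–152. Entering month 153 the balance is $1,135.86; 3% of the post-interest balance is now below $35.00, so the flat $35.00 minimum applies from here.
From month 153 a fixed $35.00 at rate r clears $1,135.86 in 56 more payments. Total: 152 + 56 = 208 months.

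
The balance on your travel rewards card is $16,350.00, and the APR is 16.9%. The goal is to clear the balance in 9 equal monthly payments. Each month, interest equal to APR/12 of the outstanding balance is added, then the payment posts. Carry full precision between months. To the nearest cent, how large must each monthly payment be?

$1,946.98

Monthly rate r = 16.9%/12 = 1.40833% = 0.0140833.
Level-payment amortization: P = B₀·r / (1 − (1+r)^(−n)) = 16350.00·0.0140833 / (1 − 1.01408^(−9)).
Denominator 1 − (1+r)^(−9) = 0.118266798.
P = 230.262 / 0.118266798 ≈ 1946.98.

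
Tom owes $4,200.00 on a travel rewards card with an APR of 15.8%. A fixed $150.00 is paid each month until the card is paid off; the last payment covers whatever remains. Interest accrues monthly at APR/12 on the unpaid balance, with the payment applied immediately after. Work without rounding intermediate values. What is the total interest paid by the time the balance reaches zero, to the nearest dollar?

Monthly rate r = 15.8%/12 = 1.31667% = 0.0131667.
Payoff takes n = ⌈−ln(1 − rB₀/P)/ln(1+r)⌉ = ⌈35.160⌉ = 36 payments; the last is $24.16.
Total paid = 35·$150.00 + $24.16 = $5,274.16.
Total interest = total paid − principal = $5,274.16 − $4,200.00 = $1,074.16.

$1,074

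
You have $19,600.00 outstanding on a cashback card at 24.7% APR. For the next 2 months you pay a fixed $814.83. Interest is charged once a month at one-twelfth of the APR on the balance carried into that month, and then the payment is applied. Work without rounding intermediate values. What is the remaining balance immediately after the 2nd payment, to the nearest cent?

Monthly rate r = 24.7%/12 = 2.05833% = 0.0205833.
Each month: B ← B·(1+r) − $814.83.
Month 1: interest $403.43; balance after payment $19,188.60.
Month 2: interest $394.97; balance after payment $18,768.74.

$18,768.74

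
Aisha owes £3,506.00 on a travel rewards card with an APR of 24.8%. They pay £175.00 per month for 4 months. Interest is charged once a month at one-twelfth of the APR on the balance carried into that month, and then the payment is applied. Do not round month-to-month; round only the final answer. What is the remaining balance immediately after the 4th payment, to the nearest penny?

£3,082.94

Monthly rate r = 24.8%/12 = 2.06667% = 0.0206667.
Each month: B ← B·(1+r) − £175.00.
Month 1: interest £72.46; balance after payment £3,403.46.
Month 2: interest £70.34; balance after payment £3,298.80.
Month 3: interest £68.18; balance after payment £3,191.97.
Month 4: interest £65.97; balance after payment £3,082.94.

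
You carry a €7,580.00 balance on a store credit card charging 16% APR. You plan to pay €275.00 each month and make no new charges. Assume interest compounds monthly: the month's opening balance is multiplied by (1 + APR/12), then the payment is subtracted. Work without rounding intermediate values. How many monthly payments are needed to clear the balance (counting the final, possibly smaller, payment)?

35 months

Monthly rate r = 16%/12 = 1.33333% = 0.0133333.
Recurrence: B ← B·(1+r) − €275.00.
Month 1: interest €101.07; balance after payment €7,406.07.
Month 2: interest €98.75; balance after payment €7,229.81.
Closed form: n = −ln(1 − rB₀/P)/ln(1+r) = −ln(0.63248)/ln(1.01333) ≈ 34.586, so the balance reaches zero during payment 35.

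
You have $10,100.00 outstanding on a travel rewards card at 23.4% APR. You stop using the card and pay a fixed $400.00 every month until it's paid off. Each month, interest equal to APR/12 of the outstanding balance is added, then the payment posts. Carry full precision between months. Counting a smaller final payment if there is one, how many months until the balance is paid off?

Monthly rate r = 23.4%/12 = 1.95% = 0.0195.
Recurrence: B ← B·(1+r) − $400.00.
Month 1: interest $196.95; balance after payment $9,896.95.
Month 2: interest $192.99; balance after payment $9,689.94.
Closed form: n = −ln(1 − rB₀/P)/ln(1+r) = −ln(0.50762)/ln(1.0195) ≈ 35.108, so the balance reaches zero during payment 36.

36 payments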